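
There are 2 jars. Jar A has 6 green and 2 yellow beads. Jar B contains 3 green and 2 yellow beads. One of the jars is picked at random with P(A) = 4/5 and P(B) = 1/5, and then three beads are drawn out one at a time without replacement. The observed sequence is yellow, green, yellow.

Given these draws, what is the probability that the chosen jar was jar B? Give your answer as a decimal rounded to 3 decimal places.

Compute the likelihood of the observed sequence for each case: P(data | jar A) = (2/8)(6/7)(1/6) = 1/28; P(data | jar B) = (2/5)(3/4)(1/3) = 1/10.
The prior-weighted likelihoods are 4/5 · 1/28 = 1/35, 1/5 · 1/10 = 1/50; summing to 17/350.
Hence P(jar B | data) = (1/50) / (17/350) = 7/17.

0.412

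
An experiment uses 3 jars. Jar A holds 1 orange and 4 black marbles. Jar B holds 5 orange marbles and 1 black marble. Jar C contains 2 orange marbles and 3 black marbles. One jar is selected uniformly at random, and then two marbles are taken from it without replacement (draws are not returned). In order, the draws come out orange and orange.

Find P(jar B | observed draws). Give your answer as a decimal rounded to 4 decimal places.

0.8696

Under each hypothesis, the probability of the observed sequence is: P(data | jar A) = (1/5)(0/4) = 0; P(data | jar B) = (5/6)(4/5) = 2/3; P(data | jar C) = (2/5)(1/4) = 1/10.
Weighting by the prior gives 1/3 · 0 = 0, 1/3 · 2/3 = 2/9, 1/3 · 1/10 = 1/30; summing to 23/90.
Therefore the posterior P(jar B | data) = (2/9) / (23/90) = 20/23.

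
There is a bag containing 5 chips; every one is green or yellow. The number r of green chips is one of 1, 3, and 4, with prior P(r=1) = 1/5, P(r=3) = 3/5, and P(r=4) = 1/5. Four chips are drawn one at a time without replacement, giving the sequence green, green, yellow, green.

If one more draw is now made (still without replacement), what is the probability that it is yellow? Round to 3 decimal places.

0.600

Under each hypothesis, the probability of the observed sequence is: P(data | r = 1) = (1/5)(0/4) = 0; P(data | r = 3) = (3/5)(2/4)(2/3)(1/2) = 1/10; P(data | r = 4) = (4/5)(3/4)(1/3)(2/2) = 1/5.
The prior-weighted likelihoods are 1/5 · 0 = 0, 3/5 · 1/10 = 3/50, 1/5 · 1/5 = 1/25; summing to 1/10.
The posterior is then P(r = 1 | data) = 0, P(r = 3 | data) = 3/5, P(r = 4 | data) = 2/5.
The predictive probability is P(yellow next | data) = (1)(3/5) + (0)(2/5) = 3/5.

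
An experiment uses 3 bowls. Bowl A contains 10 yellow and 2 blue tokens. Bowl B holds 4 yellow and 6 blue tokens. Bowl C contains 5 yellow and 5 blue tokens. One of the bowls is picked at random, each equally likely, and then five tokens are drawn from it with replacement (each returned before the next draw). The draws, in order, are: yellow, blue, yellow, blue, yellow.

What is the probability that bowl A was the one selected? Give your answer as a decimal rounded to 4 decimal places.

0.2285

For each hypothesis, P(data | H) works out to: P(data | bowl A) = (10/12)(2/12)(10/12)(2/12)(10/12) = 0.016075; P(data | bowl B) = (4/10)(6/10)(4/10)(6/10)(4/10) = 0.02304; P(data | bowl C) = (5/10)(5/10)(5/10)(5/10)(5/10) = 0.03125.
Multiplying each by its prior: 1/3 · 0.016075 = 0.0053584, 1/3 · 0.02304 = 0.00768, 1/3 · 0.03125 = 0.010417; with total 0.023455.
Therefore the posterior P(bowl A | data) = (0.0053584) / (0.023455) = 0.22845.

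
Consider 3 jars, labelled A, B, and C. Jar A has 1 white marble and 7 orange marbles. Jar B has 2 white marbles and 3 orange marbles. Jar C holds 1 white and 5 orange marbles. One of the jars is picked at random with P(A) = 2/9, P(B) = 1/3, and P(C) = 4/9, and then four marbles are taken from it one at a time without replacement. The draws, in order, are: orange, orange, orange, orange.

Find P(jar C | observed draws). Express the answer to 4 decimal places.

The likelihood of the observed sequence under each hypothesis: P(data | jar A) = (7/8)(6/7)(5/6)(4/5) = 1/2; P(data | jar B) = (3/5)(2/4)(1/3)(0/2) = 0; P(data | jar C) = (5/6)(4/5)(3/4)(2/3) = 1/3.
Multiplying each by its prior: 2/9 · 1/2 = 1/9, 1/3 · 0 = 0, 4/9 · 1/3 = 4/27; these sum to 7/27.
Hence P(jar C | data) = (4/27) / (7/27) = 4/7.

0.5714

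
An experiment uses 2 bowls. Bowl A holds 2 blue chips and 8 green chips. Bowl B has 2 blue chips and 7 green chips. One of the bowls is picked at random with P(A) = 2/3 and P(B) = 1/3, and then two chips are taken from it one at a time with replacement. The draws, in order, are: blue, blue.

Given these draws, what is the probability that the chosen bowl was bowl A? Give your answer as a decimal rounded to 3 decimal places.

0.618

Under each hypothesis, the probability of the observed sequence is: P(data | bowl A) = (2/10)(2/10) = 0.04; P(data | bowl B) = (2/9)(2/9) = 0.049383.
Weighting by the prior gives 2/3 · 0.04 = 0.026667, 1/3 · 0.049383 = 0.016461; summing to 0.043128.
So P(bowl A | data) = (0.026667) / (0.043128) = 0.61832.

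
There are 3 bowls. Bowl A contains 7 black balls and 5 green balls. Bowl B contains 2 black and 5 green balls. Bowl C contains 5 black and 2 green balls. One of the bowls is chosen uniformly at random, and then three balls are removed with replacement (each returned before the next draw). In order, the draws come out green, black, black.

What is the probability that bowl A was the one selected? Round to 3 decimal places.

For each hypothesis, P(data | H) works out to: P(data | bowl A) = (5/12)(7/12)(7/12) = 0.14178; P(data | bowl B) = (5/7)(2/7)(2/7) = 0.058309; P(data | bowl C) = (2/7)(5/7)(5/7) = 0.14577.
Weighting by the prior gives 1/3 · 0.14178 = 0.047261, 1/3 · 0.058309 = 0.019436, 1/3 · 0.14577 = 0.048591; these sum to 0.11529.
So P(bowl A | data) = (0.047261) / (0.11529) = 0.40994.

0.410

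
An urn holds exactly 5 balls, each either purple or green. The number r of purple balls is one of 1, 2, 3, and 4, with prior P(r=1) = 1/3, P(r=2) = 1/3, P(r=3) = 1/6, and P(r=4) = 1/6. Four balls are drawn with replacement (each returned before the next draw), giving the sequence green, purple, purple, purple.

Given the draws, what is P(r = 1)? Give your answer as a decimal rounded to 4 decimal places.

For each hypothesis, P(data | H) works out to: P(data | r = 1) = (4/5)(1/5)(1/5)(1/5) = 0.0064; P(data | r = 2) = (3/5)(2/5)(2/5)(2/5) = 0.0384; P(data | r = 3) = (2/5)(3/5)(3/5)(3/5) = 0.0864; P(data | r = 4) = (1/5)(4/5)(4/5)(4/5) = 0.1024.
Multiplying each by its prior: 1/3 · 0.0064 = 0.0021333, 1/3 · 0.0384 = 0.0128, 1/6 · 0.0864 = 0.0144, 1/6 · 0.1024 = 0.017067; summing to 0.0464.
Therefore the posterior P(r = 1 | data) = (0.0021333) / (0.0464) = 0.045977.

0.0460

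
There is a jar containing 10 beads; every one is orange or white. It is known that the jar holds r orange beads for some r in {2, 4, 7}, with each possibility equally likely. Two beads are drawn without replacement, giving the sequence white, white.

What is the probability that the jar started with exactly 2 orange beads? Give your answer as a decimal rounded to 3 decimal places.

Under each hypothesis, the probability of the observed sequence is: P(data | r = 2) = (8/10)(7/9) = 28/45; P(data | r = 4) = (6/10)(5/9) = 1/3; P(data | r = 7) = (3/10)(2/9) = 1/15.
The prior-weighted likelihoods are 1/3 · 28/45 = 28/135, 1/3 · 1/3 = 1/9, 1/3 · 1/15 = 1/45; summing to 46/135.
So P(r = 2 | data) = (28/135) / (46/135) = 14/23.

0.609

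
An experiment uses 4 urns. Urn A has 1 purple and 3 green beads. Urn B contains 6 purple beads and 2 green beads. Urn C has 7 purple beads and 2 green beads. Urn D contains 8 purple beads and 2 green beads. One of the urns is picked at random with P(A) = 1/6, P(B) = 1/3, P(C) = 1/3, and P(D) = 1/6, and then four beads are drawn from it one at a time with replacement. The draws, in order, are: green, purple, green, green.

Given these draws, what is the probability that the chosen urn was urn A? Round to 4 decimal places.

0.6922

For each hypothesis, P(data | H) works out to: P(data | urn A) = (3/4)(1/4)(3/4)(3/4) = 0.10547; P(data | urn B) = (2/8)(6/8)(2/8)(2/8) = 0.011719; P(data | urn C) = (2/9)(7/9)(2/9)(2/9) = 0.0085353; P(data | urn D) = (2/10)(8/10)(2/10)(2/10) = 0.0064.
Weighting by the prior gives 1/6 · 0.10547 = 0.017578, 1/3 · 0.011719 = 0.0039062, 1/3 · 0.0085353 = 0.0028451, 1/6 · 0.0064 = 0.0010667; these sum to 0.025396.
Therefore the posterior P(urn A | data) = (0.017578) / (0.025396) = 0.69216.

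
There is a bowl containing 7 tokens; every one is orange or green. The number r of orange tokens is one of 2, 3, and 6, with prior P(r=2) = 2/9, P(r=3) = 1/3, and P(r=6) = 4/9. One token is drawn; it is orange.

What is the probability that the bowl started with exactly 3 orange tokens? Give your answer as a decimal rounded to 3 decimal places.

Compute the likelihood of this draw for each case: P(data | r = 2) = (2/7) = 2/7; P(data | r = 3) = (3/7) = 3/7; P(data | r = 6) = (6/7) = 6/7.
Multiplying each by its prior: 2/9 · 2/7 = 4/63, 1/3 · 3/7 = 1/7, 4/9 · 6/7 = 8/21; with total 37/63.
By Bayes' rule, P(r = 3 | data) = (1/7) / (37/63) = 9/37.

0.243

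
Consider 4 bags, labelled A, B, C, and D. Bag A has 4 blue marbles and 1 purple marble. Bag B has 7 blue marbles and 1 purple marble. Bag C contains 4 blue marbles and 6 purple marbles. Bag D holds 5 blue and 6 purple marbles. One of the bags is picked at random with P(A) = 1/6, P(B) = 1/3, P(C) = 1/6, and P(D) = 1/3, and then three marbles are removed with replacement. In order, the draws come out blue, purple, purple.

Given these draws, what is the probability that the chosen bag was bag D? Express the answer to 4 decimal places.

0.5708

For each hypothesis, P(data | H) works out to: P(data | bag A) = (4/5)(1/5)(1/5) = 0.032; P(data | bag B) = (7/8)(1/8)(1/8) = 0.013672; P(data | bag C) = (4/10)(6/10)(6/10) = 0.144; P(data | bag D) = (5/11)(6/11)(6/11) = 0.13524.
Multiplying each by its prior: 1/6 · 0.032 = 0.0053333, 1/3 · 0.013672 = 0.0045573, 1/6 · 0.144 = 0.024, 1/3 · 0.13524 = 0.045079; these sum to 0.07897.
By Bayes' rule, P(bag D | data) = (0.045079) / (0.07897) = 0.57084.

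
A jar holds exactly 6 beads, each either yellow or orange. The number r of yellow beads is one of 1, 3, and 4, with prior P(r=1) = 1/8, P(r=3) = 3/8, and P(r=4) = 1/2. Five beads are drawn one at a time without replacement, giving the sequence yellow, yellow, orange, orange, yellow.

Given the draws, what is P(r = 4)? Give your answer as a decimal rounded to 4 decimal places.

The likelihood of the observed sequence under each hypothesis: P(data | r = 1) = (1/6)(0/5) = 0; P(data | r = 3) = (3/6)(2/5)(3/4)(2/3)(1/2) = 1/20; P(data | r = 4) = (4/6)(3/5)(2/4)(1/3)(2/2) = 1/15.
The prior-weighted likelihoods are 1/8 · 0 = 0, 3/8 · 1/20 = 3/160, 1/2 · 1/15 = 1/30; these sum to 5/96.
Therefore the posterior P(r = 4 | data) = (1/30) / (5/96) = 16/25.

0.6400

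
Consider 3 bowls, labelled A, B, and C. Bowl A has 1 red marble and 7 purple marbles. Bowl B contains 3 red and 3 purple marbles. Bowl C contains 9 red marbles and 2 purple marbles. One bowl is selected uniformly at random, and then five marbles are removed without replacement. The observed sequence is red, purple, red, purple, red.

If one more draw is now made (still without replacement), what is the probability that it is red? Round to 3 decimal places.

Under each hypothesis, the probability of the observed sequence is: P(data | bowl A) = (1/8)(7/7)(0/6) = 0; P(data | bowl B) = (3/6)(3/5)(2/4)(2/3)(1/2) = 1/20; P(data | bowl C) = (9/11)(2/10)(8/9)(1/8)(7/7) = 1/55.
The prior-weighted likelihoods are 1/3 · 0 = 0, 1/3 · 1/20 = 1/60, 1/3 · 1/55 = 1/165; with total 1/44.
Dividing through by the total gives posterior P(bowl A | data) = 0, P(bowl B | data) = 11/15, P(bowl C | data) = 4/15.
Averaging over the posterior, P(red next | data) = (0)(11/15) + (1)(4/15) = 4/15.

0.267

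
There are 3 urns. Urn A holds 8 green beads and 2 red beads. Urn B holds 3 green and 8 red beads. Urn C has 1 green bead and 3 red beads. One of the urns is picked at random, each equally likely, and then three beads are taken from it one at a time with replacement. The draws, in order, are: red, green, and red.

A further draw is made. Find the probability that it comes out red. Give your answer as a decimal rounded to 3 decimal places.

0.684

For each hypothesis, P(data | H) works out to: P(data | urn A) = (2/10)(8/10)(2/10) = 0.032; P(data | urn B) = (8/11)(3/11)(8/11) = 0.14425; P(data | urn C) = (3/4)(1/4)(3/4) = 0.14062.
Multiplying each by its prior: 1/3 · 0.032 = 0.010667, 1/3 · 0.14425 = 0.048084, 1/3 · 0.14062 = 0.046875; summing to 0.10563.
Normalising, the posterior is P(urn A | data) = 0.10099, P(urn B | data) = 0.45523, P(urn C | data) = 0.44378.
The predictive probability is P(red next | data) = (1/5)(0.10099) + (8/11)(0.45523) + (3/4)(0.44378) = 0.68411.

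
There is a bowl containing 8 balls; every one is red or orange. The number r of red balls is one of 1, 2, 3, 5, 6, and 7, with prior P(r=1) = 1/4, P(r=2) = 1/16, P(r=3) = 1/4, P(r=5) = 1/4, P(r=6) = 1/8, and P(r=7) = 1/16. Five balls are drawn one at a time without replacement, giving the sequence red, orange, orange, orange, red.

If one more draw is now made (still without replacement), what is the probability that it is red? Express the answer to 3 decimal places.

0.444

The likelihood of the observed sequence under each hypothesis: P(data | r = 1) = (1/8)(7/7)(6/6)(5/5)(0/4) = 0; P(data | r = 2) = (2/8)(6/7)(5/6)(4/5)(1/4) = 1/28; P(data | r = 3) = (3/8)(5/7)(4/6)(3/5)(2/4) = 3/56; P(data | r = 5) = (5/8)(3/7)(2/6)(1/5)(4/4) = 1/56; P(data | r = 6) = (6/8)(2/7)(1/6)(0/5) = 0; P(data | r = 7) = (7/8)(1/7)(0/6) = 0.
Weighting by the prior gives 1/4 · 0 = 0, 1/16 · 1/28 = 1/448, 1/4 · 3/56 = 3/224, 1/4 · 1/56 = 1/224, 1/8 · 0 = 0, 1/16 · 0 = 0; these sum to 9/448.
Normalising, the posterior is P(r = 1 | data) = 0, P(r = 2 | data) = 1/9, P(r = 3 | data) = 2/3, P(r = 5 | data) = 2/9, P(r = 6 | data) = 0, P(r = 7 | data) = 0.
Averaging over the posterior, P(red next | data) = (0)(1/9) + (1/3)(2/3) + (1)(2/9) = 4/9.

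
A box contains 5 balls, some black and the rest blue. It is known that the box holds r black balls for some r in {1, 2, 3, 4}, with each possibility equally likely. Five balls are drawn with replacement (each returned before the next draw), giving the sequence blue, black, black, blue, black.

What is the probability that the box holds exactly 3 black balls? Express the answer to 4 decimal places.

For each hypothesis, P(data | H) works out to: P(data | r = 1) = (4/5)(1/5)(1/5)(4/5)(1/5) = 0.00512; P(data | r = 2) = (3/5)(2/5)(2/5)(3/5)(2/5) = 0.02304; P(data | r = 3) = (2/5)(3/5)(3/5)(2/5)(3/5) = 0.03456; P(data | r = 4) = (1/5)(4/5)(4/5)(1/5)(4/5) = 0.02048.
Weighting by the prior gives 1/4 · 0.00512 = 0.00128, 1/4 · 0.02304 = 0.00576, 1/4 · 0.03456 = 0.00864, 1/4 · 0.02048 = 0.00512; summing to 0.0208.
Hence P(r = 3 | data) = (0.00864) / (0.0208) = 0.41538.

0.4154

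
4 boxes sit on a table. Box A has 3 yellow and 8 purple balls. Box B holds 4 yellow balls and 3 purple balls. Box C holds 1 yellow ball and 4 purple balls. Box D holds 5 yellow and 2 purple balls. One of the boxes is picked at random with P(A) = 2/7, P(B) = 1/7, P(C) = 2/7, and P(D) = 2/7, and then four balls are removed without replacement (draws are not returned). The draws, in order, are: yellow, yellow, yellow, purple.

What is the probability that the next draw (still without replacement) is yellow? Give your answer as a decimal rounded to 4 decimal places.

0.5711

Compute the likelihood of the observed sequence for each case: P(data | box A) = (3/11)(2/10)(1/9)(8/8) = 0.0060606; P(data | box B) = (4/7)(3/6)(2/5)(3/4) = 0.085714; P(data | box C) = (1/5)(0/4) = 0; P(data | box D) = (5/7)(4/6)(3/5)(2/4) = 0.14286.
Multiplying each by its prior: 2/7 · 0.0060606 = 0.0017316, 1/7 · 0.085714 = 0.012245, 2/7 · 0 = 0, 2/7 · 0.14286 = 0.040816; with total 0.054793.
The posterior is then P(box A | data) = 0.031603, P(box B | data) = 0.22348, P(box C | data) = 0, P(box D | data) = 0.74492.
Averaging over the posterior, P(yellow next | data) = (0)(0.031603) + (1/3)(0.22348) + (2/3)(0.74492) = 0.57111.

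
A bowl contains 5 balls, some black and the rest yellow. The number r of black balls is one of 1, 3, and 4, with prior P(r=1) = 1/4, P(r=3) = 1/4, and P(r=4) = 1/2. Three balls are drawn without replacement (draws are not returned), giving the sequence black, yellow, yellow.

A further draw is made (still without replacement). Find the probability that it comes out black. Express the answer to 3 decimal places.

0.333

The likelihood of the observed sequence under each hypothesis: P(data | r = 1) = (1/5)(4/4)(3/3) = 1/5; P(data | r = 3) = (3/5)(2/4)(1/3) = 1/10; P(data | r = 4) = (4/5)(1/4)(0/3) = 0.
Multiplying each by its prior: 1/4 · 1/5 = 1/20, 1/4 · 1/10 = 1/40, 1/2 · 0 = 0; these sum to 3/40.
The posterior is then P(r = 1 | data) = 2/3, P(r = 3 | data) = 1/3, P(r = 4 | data) = 0.
Averaging over the posterior, P(black next | data) = (0)(2/3) + (1)(1/3) = 1/3.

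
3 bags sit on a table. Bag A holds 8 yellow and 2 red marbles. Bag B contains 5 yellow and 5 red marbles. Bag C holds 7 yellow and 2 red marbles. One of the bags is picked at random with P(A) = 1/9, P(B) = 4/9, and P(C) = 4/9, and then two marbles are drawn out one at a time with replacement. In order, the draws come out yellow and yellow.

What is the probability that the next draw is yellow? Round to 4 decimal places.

Compute the likelihood of the observed sequence for each case: P(data | bag A) = (8/10)(8/10) = 0.64; P(data | bag B) = (5/10)(5/10) = 0.25; P(data | bag C) = (7/9)(7/9) = 0.60494.
The prior-weighted likelihoods are 1/9 · 0.64 = 0.071111, 4/9 · 0.25 = 0.11111, 4/9 · 0.60494 = 0.26886; with total 0.45108.
Normalising, the posterior is P(bag A | data) = 0.15765, P(bag B | data) = 0.24632, P(bag C | data) = 0.59603.
So P(yellow next | data) = Σ P(yellow next | H) P(H | data) = (4/5)(0.15765) + (1/2)(0.24632) + (7/9)(0.59603) = 0.71286.

0.7129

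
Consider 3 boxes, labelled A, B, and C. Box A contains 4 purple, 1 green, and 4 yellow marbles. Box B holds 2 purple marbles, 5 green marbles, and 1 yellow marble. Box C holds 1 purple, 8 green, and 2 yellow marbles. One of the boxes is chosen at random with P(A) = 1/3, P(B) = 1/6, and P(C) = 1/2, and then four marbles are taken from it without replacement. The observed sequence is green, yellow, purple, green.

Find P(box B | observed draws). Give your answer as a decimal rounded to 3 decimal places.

0.359

Under each hypothesis, the probability of the observed sequence is: P(data | box A) = (1/9)(4/8)(4/7)(0/6) = 0; P(data | box B) = (5/8)(1/7)(2/6)(4/5) = 0.02381; P(data | box C) = (8/11)(2/10)(1/9)(7/8) = 0.014141.
Multiplying each by its prior: 1/3 · 0 = 0, 1/6 · 0.02381 = 0.0039683, 1/2 · 0.014141 = 0.0070707; with total 0.011039.
So P(box B | data) = (0.0039683) / (0.011039) = 0.35948.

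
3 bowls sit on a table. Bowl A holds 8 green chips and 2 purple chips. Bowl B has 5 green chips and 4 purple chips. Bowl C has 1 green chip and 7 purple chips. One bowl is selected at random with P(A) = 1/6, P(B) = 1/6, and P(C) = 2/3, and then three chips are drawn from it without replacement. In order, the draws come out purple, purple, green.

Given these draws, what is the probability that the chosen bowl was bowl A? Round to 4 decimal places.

The likelihood of the observed sequence under each hypothesis: P(data | bowl A) = (2/10)(1/9)(8/8) = 1/45; P(data | bowl B) = (4/9)(3/8)(5/7) = 5/42; P(data | bowl C) = (7/8)(6/7)(1/6) = 1/8.
Weighting by the prior gives 1/6 · 1/45 = 1/270, 1/6 · 5/42 = 5/252, 2/3 · 1/8 = 1/12; summing to 101/945.
Therefore the posterior P(bowl A | data) = (1/270) / (101/945) = 7/202.

0.0347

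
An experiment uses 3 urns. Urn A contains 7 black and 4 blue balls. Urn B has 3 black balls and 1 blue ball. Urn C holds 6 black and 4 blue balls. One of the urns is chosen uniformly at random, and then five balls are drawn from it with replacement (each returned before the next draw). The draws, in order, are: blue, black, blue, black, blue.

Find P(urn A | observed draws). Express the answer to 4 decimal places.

0.3796

Compute the likelihood of the observed sequence for each case: P(data | urn A) = (4/11)(7/11)(4/11)(7/11)(4/11) = 0.019472; P(data | urn B) = (1/4)(3/4)(1/4)(3/4)(1/4) = 0.0087891; P(data | urn C) = (4/10)(6/10)(4/10)(6/10)(4/10) = 0.02304.
The prior-weighted likelihoods are 1/3 · 0.019472 = 0.0064907, 1/3 · 0.0087891 = 0.0029297, 1/3 · 0.02304 = 0.00768; with total 0.0171.
Therefore the posterior P(urn A | data) = (0.0064907) / (0.0171) = 0.37956.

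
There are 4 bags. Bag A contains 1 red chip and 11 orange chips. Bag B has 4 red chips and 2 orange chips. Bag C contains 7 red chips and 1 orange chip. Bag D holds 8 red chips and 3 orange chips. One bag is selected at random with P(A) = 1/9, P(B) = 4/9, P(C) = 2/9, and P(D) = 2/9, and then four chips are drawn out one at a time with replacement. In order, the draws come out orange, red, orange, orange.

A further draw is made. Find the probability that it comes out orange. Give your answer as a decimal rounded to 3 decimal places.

The likelihood of the observed sequence under each hypothesis: P(data | bag A) = (11/12)(1/12)(11/12)(11/12) = 0.064188; P(data | bag B) = (2/6)(4/6)(2/6)(2/6) = 0.024691; P(data | bag C) = (1/8)(7/8)(1/8)(1/8) = 0.001709; P(data | bag D) = (3/11)(8/11)(3/11)(3/11) = 0.014753.
Multiplying each by its prior: 1/9 · 0.064188 = 0.007132, 4/9 · 0.024691 = 0.010974, 2/9 · 0.001709 = 0.00037977, 2/9 · 0.014753 = 0.0032785; these sum to 0.021764.
Normalising, the posterior is P(bag A | data) = 0.32769, P(bag B | data) = 0.50422, P(bag C | data) = 0.01745, P(bag D | data) = 0.15064.
Averaging over the posterior, P(orange next | data) = (11/12)(0.32769) + (1/3)(0.50422) + (1/8)(0.01745) + (3/11)(0.15064) = 0.51172.

0.512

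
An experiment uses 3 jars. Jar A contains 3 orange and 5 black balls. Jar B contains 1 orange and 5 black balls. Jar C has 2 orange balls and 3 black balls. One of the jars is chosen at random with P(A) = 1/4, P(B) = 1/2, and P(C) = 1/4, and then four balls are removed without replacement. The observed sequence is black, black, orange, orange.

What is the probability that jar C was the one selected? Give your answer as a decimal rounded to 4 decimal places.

The likelihood of the observed sequence under each hypothesis: P(data | jar A) = (5/8)(4/7)(3/6)(2/5) = 1/14; P(data | jar B) = (5/6)(4/5)(1/4)(0/3) = 0; P(data | jar C) = (3/5)(2/4)(2/3)(1/2) = 1/10.
Multiplying each by its prior: 1/4 · 1/14 = 1/56, 1/2 · 0 = 0, 1/4 · 1/10 = 1/40; summing to 3/70.
Therefore the posterior P(jar C | data) = (1/40) / (3/70) = 7/12.

0.5833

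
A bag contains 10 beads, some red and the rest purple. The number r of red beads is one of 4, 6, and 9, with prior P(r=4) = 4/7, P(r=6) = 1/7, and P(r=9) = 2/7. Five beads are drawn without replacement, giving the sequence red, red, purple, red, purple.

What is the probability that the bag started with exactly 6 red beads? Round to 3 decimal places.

For each hypothesis, P(data | H) works out to: P(data | r = 4) = (4/10)(3/9)(6/8)(2/7)(5/6) = 1/42; P(data | r = 6) = (6/10)(5/9)(4/8)(4/7)(3/6) = 1/21; P(data | r = 9) = (9/10)(8/9)(1/8)(7/7)(0/6) = 0.
Weighting by the prior gives 4/7 · 1/42 = 2/147, 1/7 · 1/21 = 1/147, 2/7 · 0 = 0; summing to 1/49.
By Bayes' rule, P(r = 6 | data) = (1/147) / (1/49) = 1/3.

0.333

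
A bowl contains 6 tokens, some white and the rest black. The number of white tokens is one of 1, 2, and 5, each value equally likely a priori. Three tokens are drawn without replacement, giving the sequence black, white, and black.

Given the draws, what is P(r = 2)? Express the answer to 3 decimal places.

For each hypothesis, P(data | H) works out to: P(data | r = 1) = (5/6)(1/5)(4/4) = 1/6; P(data | r = 2) = (4/6)(2/5)(3/4) = 1/5; P(data | r = 5) = (1/6)(5/5)(0/4) = 0.
Multiplying each by its prior: 1/3 · 1/6 = 1/18, 1/3 · 1/5 = 1/15, 1/3 · 0 = 0; summing to 11/90.
Therefore the posterior P(r = 2 | data) = (1/15) / (11/90) = 6/11.

0.545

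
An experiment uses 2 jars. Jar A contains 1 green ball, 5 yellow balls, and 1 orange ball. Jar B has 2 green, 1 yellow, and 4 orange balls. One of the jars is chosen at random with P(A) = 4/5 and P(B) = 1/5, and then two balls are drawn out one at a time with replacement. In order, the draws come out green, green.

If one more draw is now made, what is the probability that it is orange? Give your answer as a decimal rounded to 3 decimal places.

Compute the likelihood of the observed sequence for each case: P(data | jar A) = (1/7)(1/7) = 1/49; P(data | jar B) = (2/7)(2/7) = 4/49.
Weighting by the prior gives 4/5 · 1/49 = 4/245, 1/5 · 4/49 = 4/245; summing to 8/245.
Dividing through by the total gives posterior P(jar A | data) = 1/2, P(jar B | data) = 1/2.
The predictive probability is P(orange next | data) = (1/7)(1/2) + (4/7)(1/2) = 5/14.

0.357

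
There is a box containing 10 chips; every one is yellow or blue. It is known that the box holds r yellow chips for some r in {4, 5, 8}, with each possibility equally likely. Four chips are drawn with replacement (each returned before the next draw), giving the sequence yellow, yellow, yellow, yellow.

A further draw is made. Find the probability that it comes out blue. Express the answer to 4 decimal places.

0.2582

For each hypothesis, P(data | H) works out to: P(data | r = 4) = (4/10)(4/10)(4/10)(4/10) = 0.0256; P(data | r = 5) = (5/10)(5/10)(5/10)(5/10) = 0.0625; P(data | r = 8) = (8/10)(8/10)(8/10)(8/10) = 0.4096.
Multiplying each by its prior: 1/3 · 0.0256 = 0.0085333, 1/3 · 0.0625 = 0.020833, 1/3 · 0.4096 = 0.13653; summing to 0.1659.
Normalising, the posterior is P(r = 4 | data) = 0.051437, P(r = 5 | data) = 0.12558, P(r = 8 | data) = 0.82299.
So P(blue next | data) = Σ P(blue next | H) P(H | data) = (3/5)(0.051437) + (1/2)(0.12558) + (1/5)(0.82299) = 0.25825.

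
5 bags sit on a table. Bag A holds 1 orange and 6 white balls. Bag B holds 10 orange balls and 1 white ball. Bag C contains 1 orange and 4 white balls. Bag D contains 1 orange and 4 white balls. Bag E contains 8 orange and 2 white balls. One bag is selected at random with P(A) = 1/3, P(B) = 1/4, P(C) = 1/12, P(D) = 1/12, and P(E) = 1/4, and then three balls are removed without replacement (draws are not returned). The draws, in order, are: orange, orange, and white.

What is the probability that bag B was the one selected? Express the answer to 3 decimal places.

Compute the likelihood of the observed sequence for each case: P(data | bag A) = (1/7)(0/6) = 0; P(data | bag B) = (10/11)(9/10)(1/9) = 1/11; P(data | bag C) = (1/5)(0/4) = 0; P(data | bag D) = (1/5)(0/4) = 0; P(data | bag E) = (8/10)(7/9)(2/8) = 7/45.
The prior-weighted likelihoods are 1/3 · 0 = 0, 1/4 · 1/11 = 1/44, 1/12 · 0 = 0, 1/12 · 0 = 0, 1/4 · 7/45 = 7/180; summing to 61/990.
By Bayes' rule, P(bag B | data) = (1/44) / (61/990) = 45/122.

0.369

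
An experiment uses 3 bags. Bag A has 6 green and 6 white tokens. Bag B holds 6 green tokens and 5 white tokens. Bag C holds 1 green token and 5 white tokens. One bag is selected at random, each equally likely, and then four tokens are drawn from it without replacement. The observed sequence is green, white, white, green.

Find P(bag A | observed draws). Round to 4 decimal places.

Compute the likelihood of the observed sequence for each case: P(data | bag A) = (6/12)(6/11)(5/10)(5/9) = 5/66; P(data | bag B) = (6/11)(5/10)(4/9)(5/8) = 5/66; P(data | bag C) = (1/6)(5/5)(4/4)(0/3) = 0.
Multiplying each by its prior: 1/3 · 5/66 = 5/198, 1/3 · 5/66 = 5/198, 1/3 · 0 = 0; with total 5/99.
So P(bag A | data) = (5/198) / (5/99) = 1/2.

0.5000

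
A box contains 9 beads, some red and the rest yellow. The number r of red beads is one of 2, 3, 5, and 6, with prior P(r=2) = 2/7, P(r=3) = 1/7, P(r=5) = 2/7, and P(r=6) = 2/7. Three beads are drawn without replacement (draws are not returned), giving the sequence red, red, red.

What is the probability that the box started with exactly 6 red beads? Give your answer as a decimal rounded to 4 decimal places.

0.6557

Under each hypothesis, the probability of the observed sequence is: P(data | r = 2) = (2/9)(1/8)(0/7) = 0; P(data | r = 3) = (3/9)(2/8)(1/7) = 1/84; P(data | r = 5) = (5/9)(4/8)(3/7) = 5/42; P(data | r = 6) = (6/9)(5/8)(4/7) = 5/21.
The prior-weighted likelihoods are 2/7 · 0 = 0, 1/7 · 1/84 = 1/588, 2/7 · 5/42 = 5/147, 2/7 · 5/21 = 10/147; these sum to 61/588.
Therefore the posterior P(r = 6 | data) = (10/147) / (61/588) = 40/61.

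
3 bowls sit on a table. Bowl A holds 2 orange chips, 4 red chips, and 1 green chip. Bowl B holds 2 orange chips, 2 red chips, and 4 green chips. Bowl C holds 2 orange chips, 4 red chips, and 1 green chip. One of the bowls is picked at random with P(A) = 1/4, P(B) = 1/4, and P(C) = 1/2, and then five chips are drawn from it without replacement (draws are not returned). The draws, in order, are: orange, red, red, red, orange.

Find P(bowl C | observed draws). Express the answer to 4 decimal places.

0.6667

Compute the likelihood of the observed sequence for each case: P(data | bowl A) = (2/7)(4/6)(3/5)(2/4)(1/3) = 2/105; P(data | bowl B) = (2/8)(2/7)(1/6)(0/5) = 0; P(data | bowl C) = (2/7)(4/6)(3/5)(2/4)(1/3) = 2/105.
The prior-weighted likelihoods are 1/4 · 2/105 = 1/210, 1/4 · 0 = 0, 1/2 · 2/105 = 1/105; these sum to 1/70.
By Bayes' rule, P(bowl C | data) = (1/105) / (1/70) = 2/3.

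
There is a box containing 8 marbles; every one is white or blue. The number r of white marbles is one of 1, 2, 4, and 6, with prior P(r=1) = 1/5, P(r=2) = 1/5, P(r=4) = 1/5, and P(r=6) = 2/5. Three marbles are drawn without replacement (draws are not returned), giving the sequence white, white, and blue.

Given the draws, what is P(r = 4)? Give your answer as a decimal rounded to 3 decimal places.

Under each hypothesis, the probability of the observed sequence is: P(data | r = 1) = (1/8)(0/7) = 0; P(data | r = 2) = (2/8)(1/7)(6/6) = 1/28; P(data | r = 4) = (4/8)(3/7)(4/6) = 1/7; P(data | r = 6) = (6/8)(5/7)(2/6) = 5/28.
Multiplying each by its prior: 1/5 · 0 = 0, 1/5 · 1/28 = 1/140, 1/5 · 1/7 = 1/35, 2/5 · 5/28 = 1/14; summing to 3/28.
So P(r = 4 | data) = (1/35) / (3/28) = 4/15.

0.267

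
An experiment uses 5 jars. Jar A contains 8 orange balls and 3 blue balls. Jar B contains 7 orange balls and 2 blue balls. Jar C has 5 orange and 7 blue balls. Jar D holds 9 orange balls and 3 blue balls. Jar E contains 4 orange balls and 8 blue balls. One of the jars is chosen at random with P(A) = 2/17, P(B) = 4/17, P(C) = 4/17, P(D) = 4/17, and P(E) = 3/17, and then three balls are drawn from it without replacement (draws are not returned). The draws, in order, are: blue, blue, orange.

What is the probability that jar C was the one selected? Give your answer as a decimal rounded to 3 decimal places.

0.419

Compute the likelihood of the observed sequence for each case: P(data | jar A) = (3/11)(2/10)(8/9) = 0.048485; P(data | jar B) = (2/9)(1/8)(7/7) = 0.027778; P(data | jar C) = (7/12)(6/11)(5/10) = 0.15909; P(data | jar D) = (3/12)(2/11)(9/10) = 0.040909; P(data | jar E) = (8/12)(7/11)(4/10) = 0.1697.
The prior-weighted likelihoods are 2/17 · 0.048485 = 0.0057041, 4/17 · 0.027778 = 0.0065359, 4/17 · 0.15909 = 0.037433, 4/17 · 0.040909 = 0.0096257, 3/17 · 0.1697 = 0.029947; summing to 0.089245.
So P(jar C | data) = (0.037433) / (0.089245) = 0.41944.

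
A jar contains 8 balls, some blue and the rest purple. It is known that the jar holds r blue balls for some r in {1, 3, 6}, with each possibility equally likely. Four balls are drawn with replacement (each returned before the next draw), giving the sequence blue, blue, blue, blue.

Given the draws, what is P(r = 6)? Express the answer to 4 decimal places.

0.9405

The likelihood of the observed sequence under each hypothesis: P(data | r = 1) = (1/8)(1/8)(1/8)(1/8) = 0.00024414; P(data | r = 3) = (3/8)(3/8)(3/8)(3/8) = 0.019775; P(data | r = 6) = (6/8)(6/8)(6/8)(6/8) = 0.31641.
Weighting by the prior gives 1/3 · 0.00024414 = 8.138e-05, 1/3 · 0.019775 = 0.0065918, 1/3 · 0.31641 = 0.10547; summing to 0.11214.
Hence P(r = 6 | data) = (0.10547) / (0.11214) = 0.94049.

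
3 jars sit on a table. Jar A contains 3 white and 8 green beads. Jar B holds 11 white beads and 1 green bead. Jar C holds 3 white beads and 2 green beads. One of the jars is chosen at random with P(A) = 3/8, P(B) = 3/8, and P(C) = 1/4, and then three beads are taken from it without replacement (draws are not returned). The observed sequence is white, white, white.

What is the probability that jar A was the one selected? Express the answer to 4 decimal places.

Under each hypothesis, the probability of the observed sequence is: P(data | jar A) = (3/11)(2/10)(1/9) = 0.0060606; P(data | jar B) = (11/12)(10/11)(9/10) = 0.75; P(data | jar C) = (3/5)(2/4)(1/3) = 0.1.
The prior-weighted likelihoods are 3/8 · 0.0060606 = 0.0022727, 3/8 · 0.75 = 0.28125, 1/4 · 0.1 = 0.025; with total 0.30852.
So P(jar A | data) = (0.0022727) / (0.30852) = 0.0073665.

0.0074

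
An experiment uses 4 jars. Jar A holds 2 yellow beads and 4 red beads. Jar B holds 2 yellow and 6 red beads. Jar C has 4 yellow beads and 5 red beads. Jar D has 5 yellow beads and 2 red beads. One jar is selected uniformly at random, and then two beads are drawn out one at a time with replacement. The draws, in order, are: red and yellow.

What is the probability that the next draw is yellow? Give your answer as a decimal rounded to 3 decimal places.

0.437

Compute the likelihood of the observed sequence for each case: P(data | jar A) = (4/6)(2/6) = 0.22222; P(data | jar B) = (6/8)(2/8) = 0.1875; P(data | jar C) = (5/9)(4/9) = 0.24691; P(data | jar D) = (2/7)(5/7) = 0.20408.
The prior-weighted likelihoods are 1/4 · 0.22222 = 0.055556, 1/4 · 0.1875 = 0.046875, 1/4 · 0.24691 = 0.061728, 1/4 · 0.20408 = 0.05102; summing to 0.21518.
Dividing through by the total gives posterior P(jar A | data) = 0.25818, P(jar B | data) = 0.21784, P(jar C | data) = 0.28687, P(jar D | data) = 0.23711.
So P(yellow next | data) = Σ P(yellow next | H) P(H | data) = (1/3)(0.25818) + (1/4)(0.21784) + (4/9)(0.28687) + (5/7)(0.23711) = 0.43738.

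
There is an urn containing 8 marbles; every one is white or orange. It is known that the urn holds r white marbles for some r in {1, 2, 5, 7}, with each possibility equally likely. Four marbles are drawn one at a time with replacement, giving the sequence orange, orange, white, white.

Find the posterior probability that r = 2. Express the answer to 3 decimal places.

The likelihood of the observed sequence under each hypothesis: P(data | r = 1) = (7/8)(7/8)(1/8)(1/8) = 0.011963; P(data | r = 2) = (6/8)(6/8)(2/8)(2/8) = 0.035156; P(data | r = 5) = (3/8)(3/8)(5/8)(5/8) = 0.054932; P(data | r = 7) = (1/8)(1/8)(7/8)(7/8) = 0.011963.
Weighting by the prior gives 1/4 · 0.011963 = 0.0029907, 1/4 · 0.035156 = 0.0087891, 1/4 · 0.054932 = 0.013733, 1/4 · 0.011963 = 0.0029907; with total 0.028503.
Therefore the posterior P(r = 2 | data) = (0.0087891) / (0.028503) = 0.30835.

0.308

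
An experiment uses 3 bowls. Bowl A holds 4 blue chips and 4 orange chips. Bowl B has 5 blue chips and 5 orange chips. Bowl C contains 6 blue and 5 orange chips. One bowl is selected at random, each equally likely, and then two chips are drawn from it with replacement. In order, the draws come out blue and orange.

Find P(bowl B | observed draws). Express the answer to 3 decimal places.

0.334

Compute the likelihood of the observed sequence for each case: P(data | bowl A) = (4/8)(4/8) = 1/4; P(data | bowl B) = (5/10)(5/10) = 1/4; P(data | bowl C) = (6/11)(5/11) = 30/121.
The prior-weighted likelihoods are 1/3 · 1/4 = 1/12, 1/3 · 1/4 = 1/12, 1/3 · 30/121 = 10/121; these sum to 181/726.
Therefore the posterior P(bowl B | data) = (1/12) / (181/726) = 121/362.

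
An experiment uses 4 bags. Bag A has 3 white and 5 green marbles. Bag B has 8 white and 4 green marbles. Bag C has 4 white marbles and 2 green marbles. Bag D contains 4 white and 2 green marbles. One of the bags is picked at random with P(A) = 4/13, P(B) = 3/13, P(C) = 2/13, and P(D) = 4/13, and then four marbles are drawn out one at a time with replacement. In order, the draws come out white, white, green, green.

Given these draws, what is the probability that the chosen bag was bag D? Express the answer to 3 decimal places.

0.297

For each hypothesis, P(data | H) works out to: P(data | bag A) = (3/8)(3/8)(5/8)(5/8) = 0.054932; P(data | bag B) = (8/12)(8/12)(4/12)(4/12) = 0.049383; P(data | bag C) = (4/6)(4/6)(2/6)(2/6) = 0.049383; P(data | bag D) = (4/6)(4/6)(2/6)(2/6) = 0.049383.
The prior-weighted likelihoods are 4/13 · 0.054932 = 0.016902, 3/13 · 0.049383 = 0.011396, 2/13 · 0.049383 = 0.0075973, 4/13 · 0.049383 = 0.015195; summing to 0.05109.
Hence P(bag D | data) = (0.015195) / (0.05109) = 0.29741.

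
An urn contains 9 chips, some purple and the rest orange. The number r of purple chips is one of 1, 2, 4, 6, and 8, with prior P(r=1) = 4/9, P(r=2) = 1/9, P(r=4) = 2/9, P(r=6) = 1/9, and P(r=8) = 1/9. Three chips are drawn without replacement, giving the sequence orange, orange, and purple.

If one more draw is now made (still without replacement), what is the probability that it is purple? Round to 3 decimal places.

Under each hypothesis, the probability of the observed sequence is: P(data | r = 1) = (8/9)(7/8)(1/7) = 1/9; P(data | r = 2) = (7/9)(6/8)(2/7) = 1/6; P(data | r = 4) = (5/9)(4/8)(4/7) = 10/63; P(data | r = 6) = (3/9)(2/8)(6/7) = 1/14; P(data | r = 8) = (1/9)(0/8) = 0.
The prior-weighted likelihoods are 4/9 · 1/9 = 4/81, 1/9 · 1/6 = 1/54, 2/9 · 10/63 = 20/567, 1/9 · 1/14 = 1/126, 1/9 · 0 = 0; these sum to 1/9.
Normalising, the posterior is P(r = 1 | data) = 4/9, P(r = 2 | data) = 1/6, P(r = 4 | data) = 20/63, P(r = 6 | data) = 1/14, P(r = 8 | data) = 0.
The predictive probability is P(purple next | data) = (0)(4/9) + (1/6)(1/6) + (1/2)(20/63) + (5/6)(1/14) = 31/126.

0.246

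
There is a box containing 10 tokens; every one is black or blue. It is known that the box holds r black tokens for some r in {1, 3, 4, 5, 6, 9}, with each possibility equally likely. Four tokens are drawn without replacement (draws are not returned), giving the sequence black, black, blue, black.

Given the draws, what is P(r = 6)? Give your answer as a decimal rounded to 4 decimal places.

0.3265

The likelihood of the observed sequence under each hypothesis: P(data | r = 1) = (1/10)(0/9) = 0; P(data | r = 3) = (3/10)(2/9)(7/8)(1/7) = 1/120; P(data | r = 4) = (4/10)(3/9)(6/8)(2/7) = 1/35; P(data | r = 5) = (5/10)(4/9)(5/8)(3/7) = 5/84; P(data | r = 6) = (6/10)(5/9)(4/8)(4/7) = 2/21; P(data | r = 9) = (9/10)(8/9)(1/8)(7/7) = 1/10.
The prior-weighted likelihoods are 1/6 · 0 = 0, 1/6 · 1/120 = 1/720, 1/6 · 1/35 = 1/210, 1/6 · 5/84 = 5/504, 1/6 · 2/21 = 1/63, 1/6 · 1/10 = 1/60; these sum to 7/144.
Therefore the posterior P(r = 6 | data) = (1/63) / (7/144) = 16/49.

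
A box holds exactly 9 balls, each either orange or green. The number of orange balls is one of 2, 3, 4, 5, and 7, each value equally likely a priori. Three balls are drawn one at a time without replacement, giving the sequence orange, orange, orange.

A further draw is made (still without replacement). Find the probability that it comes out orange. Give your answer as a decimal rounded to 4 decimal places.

0.5467

Under each hypothesis, the probability of the observed sequence is: P(data | r = 2) = (2/9)(1/8)(0/7) = 0; P(data | r = 3) = (3/9)(2/8)(1/7) = 1/84; P(data | r = 4) = (4/9)(3/8)(2/7) = 1/21; P(data | r = 5) = (5/9)(4/8)(3/7) = 5/42; P(data | r = 7) = (7/9)(6/8)(5/7) = 5/12.
Weighting by the prior gives 1/5 · 0 = 0, 1/5 · 1/84 = 1/420, 1/5 · 1/21 = 1/105, 1/5 · 5/42 = 1/42, 1/5 · 5/12 = 1/12; these sum to 5/42.
The posterior is then P(r = 2 | data) = 0, P(r = 3 | data) = 1/50, P(r = 4 | data) = 2/25, P(r = 5 | data) = 1/5, P(r = 7 | data) = 7/10.
Averaging over the posterior, P(orange next | data) = (0)(1/50) + (1/6)(2/25) + (1/3)(1/5) + (2/3)(7/10) = 41/75.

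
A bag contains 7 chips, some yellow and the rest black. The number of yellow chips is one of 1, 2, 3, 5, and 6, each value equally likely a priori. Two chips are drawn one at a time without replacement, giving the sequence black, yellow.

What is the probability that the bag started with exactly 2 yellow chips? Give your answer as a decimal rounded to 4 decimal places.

0.2273

The likelihood of the observed sequence under each hypothesis: P(data | r = 1) = (6/7)(1/6) = 1/7; P(data | r = 2) = (5/7)(2/6) = 5/21; P(data | r = 3) = (4/7)(3/6) = 2/7; P(data | r = 5) = (2/7)(5/6) = 5/21; P(data | r = 6) = (1/7)(6/6) = 1/7.
Multiplying each by its prior: 1/5 · 1/7 = 1/35, 1/5 · 5/21 = 1/21, 1/5 · 2/7 = 2/35, 1/5 · 5/21 = 1/21, 1/5 · 1/7 = 1/35; with total 22/105.
Therefore the posterior P(r = 2 | data) = (1/21) / (22/105) = 5/22.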